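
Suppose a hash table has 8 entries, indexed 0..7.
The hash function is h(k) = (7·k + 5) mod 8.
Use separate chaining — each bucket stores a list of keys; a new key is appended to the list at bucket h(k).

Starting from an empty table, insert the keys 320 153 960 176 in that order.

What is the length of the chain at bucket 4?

320 -> bucket 5
153 -> bucket 4
960 -> bucket 5 (collision)
176 -> bucket 5 (collision)
Final buckets:
0: -
1: -
2: -
3: -
4: 153
5: 320 -> 960 -> 176
6: -
7: -

1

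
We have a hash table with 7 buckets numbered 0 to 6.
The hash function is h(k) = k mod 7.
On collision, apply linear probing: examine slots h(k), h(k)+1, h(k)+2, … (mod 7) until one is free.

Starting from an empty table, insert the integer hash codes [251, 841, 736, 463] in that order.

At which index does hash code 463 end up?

3

Insert 251: h=6, slot 6 empty → index 6.
Insert 841: h=1, slot 1 empty → index 1.
Insert 736: h=1, slot 1 occupied → index 2.
Insert 463: h=1, slots 1,2 occupied → index 3.
Table: [∅, 841, 736, 463, ∅, ∅, 251]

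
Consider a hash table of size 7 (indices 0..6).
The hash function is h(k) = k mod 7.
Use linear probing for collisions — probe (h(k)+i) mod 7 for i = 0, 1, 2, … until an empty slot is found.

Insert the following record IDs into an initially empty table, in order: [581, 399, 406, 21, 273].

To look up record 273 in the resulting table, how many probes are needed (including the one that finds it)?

5

Insert 581: h=0, slot 0 empty → index 0.
Insert 399: h=0, slot 0 occupied → index 1.
Insert 406: h=0, slots 0,1 occupied → index 2.
Insert 21: h=0, slots 0,1,2 occupied → index 3.
Insert 273: h=0, slots 0,1,2,3 occupied → index 4.
Table: [581, 399, 406, 21, 273, -, -]
Lookup 273: h=0, probe 0,1,2,3,4 → found at 4.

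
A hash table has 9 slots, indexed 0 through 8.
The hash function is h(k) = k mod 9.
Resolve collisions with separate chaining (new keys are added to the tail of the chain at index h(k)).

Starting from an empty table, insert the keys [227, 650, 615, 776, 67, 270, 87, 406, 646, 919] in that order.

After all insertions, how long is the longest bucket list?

3

227 -> bucket 2
650 -> bucket 2 (collision)
615 -> bucket 3
776 -> bucket 2 (collision)
67 -> bucket 4
270 -> bucket 0
87 -> bucket 6
406 -> bucket 1
646 -> bucket 7
919 -> bucket 1 (collision)
Final buckets:
0: 270
1: 406 -> 919
2: 227 -> 650 -> 776
3: 615
4: 67
5: _
6: 87
7: 646
8: _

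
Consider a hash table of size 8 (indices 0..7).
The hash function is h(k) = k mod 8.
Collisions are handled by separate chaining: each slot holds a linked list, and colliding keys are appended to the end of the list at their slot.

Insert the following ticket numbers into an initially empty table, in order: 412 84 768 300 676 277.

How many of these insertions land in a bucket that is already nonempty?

412 -> bucket 4
84 -> bucket 4 (collision)
768 -> bucket 0
300 -> bucket 4 (collision)
676 -> bucket 4 (collision)
277 -> bucket 5
Final buckets:
0: 768
1: _
2: _
3: _
4: 412 -> 84 -> 300 -> 676
5: 277
6: _
7: _

3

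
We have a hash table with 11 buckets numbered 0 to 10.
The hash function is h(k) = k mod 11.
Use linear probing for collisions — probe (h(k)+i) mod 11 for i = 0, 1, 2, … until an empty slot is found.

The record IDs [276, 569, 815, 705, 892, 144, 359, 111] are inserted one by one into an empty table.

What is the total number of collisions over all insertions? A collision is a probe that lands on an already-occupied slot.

276: h=1 -> slot 1
569: h=8 -> slot 8
815: h=1, probe 1,2 -> slot 2
705: h=1, probe 1,2,3 -> slot 3
892: h=1, probe 1,2,3,4 -> slot 4
144: h=1, probe 1,2,3,4,5 -> slot 5
359: h=7 -> slot 7
111: h=1, probe 1,2,3,4,5,6 -> slot 6
Table: [∅, 276, 815, 705, 892, 144, 111, 359, 569, ∅, ∅]

15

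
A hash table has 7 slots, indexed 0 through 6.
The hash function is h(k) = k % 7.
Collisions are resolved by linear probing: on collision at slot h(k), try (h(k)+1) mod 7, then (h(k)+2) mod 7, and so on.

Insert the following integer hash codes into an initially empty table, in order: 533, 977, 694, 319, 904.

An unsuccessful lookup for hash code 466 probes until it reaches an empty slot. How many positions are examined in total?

533: h=1 -> slot 1
977: h=4 -> slot 4
694: h=1, probe 1,2 -> slot 2
319: h=4, probe 4,5 -> slot 5
904: h=1, probe 1,2,3 -> slot 3
Table: [∅, 533, 694, 904, 977, 319, ∅]
Lookup 466: h=4, probe 4,5,6 → slot 6 empty, not found.

3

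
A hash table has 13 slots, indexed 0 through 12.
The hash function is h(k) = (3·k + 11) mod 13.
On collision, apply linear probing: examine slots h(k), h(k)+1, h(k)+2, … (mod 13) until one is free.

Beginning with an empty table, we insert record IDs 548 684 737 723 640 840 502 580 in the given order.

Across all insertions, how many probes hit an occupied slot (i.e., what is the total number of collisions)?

548: h=4 => slot 4
684: h=9 => slot 9
737: h=12 => slot 12
723: h=9, probe 9,10 => slot 10
640: h=7 => slot 7
840: h=9, probe 9,10,11 => slot 11
502: h=9, probe 9,10,11,12,0 => slot 0
580: h=9, probe 9,10,11,12,0,1 => slot 1
Table: [502, 580, ., ., 548, ., ., 640, ., 684, 723, 840, 737]

12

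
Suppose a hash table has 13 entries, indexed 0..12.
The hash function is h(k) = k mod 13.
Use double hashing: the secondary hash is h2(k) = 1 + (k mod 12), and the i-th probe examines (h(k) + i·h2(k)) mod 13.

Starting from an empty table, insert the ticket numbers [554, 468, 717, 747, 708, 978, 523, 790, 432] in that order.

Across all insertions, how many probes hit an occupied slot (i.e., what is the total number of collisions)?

554: h=8 → slot 8
468: h=0 → slot 0
717: h=2 → slot 2
747: h=6 → slot 6
708: h=6, h2=1, probe 6,7 → slot 7
978: h=3 → slot 3
523: h=3, h2=8, probe 3,11 → slot 11
790: h=10 → slot 10
432: h=3, h2=1, probe 3,4 → slot 4
Table: [468, -, 717, 978, 432, -, 747, 708, 554, -, 790, 523, -]

3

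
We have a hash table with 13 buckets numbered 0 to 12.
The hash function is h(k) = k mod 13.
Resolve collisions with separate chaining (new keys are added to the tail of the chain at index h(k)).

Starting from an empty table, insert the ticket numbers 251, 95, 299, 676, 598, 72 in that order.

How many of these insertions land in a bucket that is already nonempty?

3

251 -> bucket 4
95 -> bucket 4 (collision)
299 -> bucket 0
676 -> bucket 0 (collision)
598 -> bucket 0 (collision)
72 -> bucket 7
Final buckets:
0: 299 -> 676 -> 598
1: -
2: -
3: -
4: 251 -> 95
5: -
6: -
7: 72
8: -
9: -
10: -
11: -
12: -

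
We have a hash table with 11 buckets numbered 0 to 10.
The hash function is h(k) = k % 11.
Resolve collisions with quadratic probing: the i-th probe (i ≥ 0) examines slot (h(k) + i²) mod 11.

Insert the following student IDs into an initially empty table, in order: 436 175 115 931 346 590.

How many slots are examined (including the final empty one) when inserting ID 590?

3

Insert 436: h=7, slot 7 empty -> index 7.
Insert 175: h=10, slot 10 empty -> index 10.
Insert 115: h=5, slot 5 empty -> index 5.
Insert 931: h=7, slot 7 occupied -> index 8.
Insert 346: h=5, slot 5 occupied -> index 6.
Insert 590: h=7, slots 7,8 occupied -> index 0.
Table: [590, -, -, -, -, 115, 346, 436, 931, -, 175]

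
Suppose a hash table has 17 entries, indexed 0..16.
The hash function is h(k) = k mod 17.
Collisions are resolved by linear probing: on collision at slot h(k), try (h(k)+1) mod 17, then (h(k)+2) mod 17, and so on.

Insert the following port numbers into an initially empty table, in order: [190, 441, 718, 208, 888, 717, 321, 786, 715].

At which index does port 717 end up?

Insert 190: h=3, slot 3 empty => index 3.
Insert 441: h=16, slot 16 empty => index 16.
Insert 718: h=4, slot 4 empty => index 4.
Insert 208: h=4, slot 4 occupied => index 5.
Insert 888: h=4, slots 4,5 occupied => index 6.
Insert 717: h=3, slots 3,4,5,6 occupied => index 7.
Insert 321: h=15, slot 15 empty => index 15.
Insert 786: h=4, slots 4,5,6,7 occupied => index 8.
Insert 715: h=1, slot 1 empty => index 1.
Table: [_, 715, _, 190, 718, 208, 888, 717, 786, _, _, _, _, _, _, 321, 441]

7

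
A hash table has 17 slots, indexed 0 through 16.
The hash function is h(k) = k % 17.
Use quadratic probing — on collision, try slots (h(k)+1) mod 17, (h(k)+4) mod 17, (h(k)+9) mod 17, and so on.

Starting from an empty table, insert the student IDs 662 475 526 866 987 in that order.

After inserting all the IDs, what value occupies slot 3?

662: h=16 => slot 16
475: h=16, probe 16,0 => slot 0
526: h=16, probe 16,0,3 => slot 3
866: h=16, probe 16,0,3,8 => slot 8
987: h=1 => slot 1
Table: [475, 987, ., 526, ., ., ., ., 866, ., ., ., ., ., ., ., 662]

526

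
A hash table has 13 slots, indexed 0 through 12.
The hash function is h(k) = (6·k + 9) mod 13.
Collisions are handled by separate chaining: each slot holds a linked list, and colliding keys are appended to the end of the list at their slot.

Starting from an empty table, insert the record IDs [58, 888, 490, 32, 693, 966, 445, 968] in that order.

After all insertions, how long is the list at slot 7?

3

58 -> bucket 6
888 -> bucket 7
490 -> bucket 11
32 -> bucket 6 (collision)
693 -> bucket 7 (collision)
966 -> bucket 7 (collision)
445 -> bucket 1
968 -> bucket 6 (collision)
Final buckets:
0: _
1: 445
2: _
3: _
4: _
5: _
6: 58 -> 32 -> 968
7: 888 -> 693 -> 966
8: _
9: _
10: _
11: 490
12: _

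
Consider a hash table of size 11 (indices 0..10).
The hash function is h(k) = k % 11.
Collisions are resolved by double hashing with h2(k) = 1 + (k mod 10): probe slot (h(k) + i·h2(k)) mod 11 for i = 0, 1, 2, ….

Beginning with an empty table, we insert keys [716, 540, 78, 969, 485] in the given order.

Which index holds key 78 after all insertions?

10

716: h=1 -> slot 1
540: h=1, h2=1, probe 1,2 -> slot 2
78: h=1, h2=9, probe 1,10 -> slot 10
969: h=1, h2=10, probe 1,0 -> slot 0
485: h=1, h2=6, probe 1,7 -> slot 7
Table: [969, 716, 540, ∅, ∅, ∅, ∅, 485, ∅, ∅, 78]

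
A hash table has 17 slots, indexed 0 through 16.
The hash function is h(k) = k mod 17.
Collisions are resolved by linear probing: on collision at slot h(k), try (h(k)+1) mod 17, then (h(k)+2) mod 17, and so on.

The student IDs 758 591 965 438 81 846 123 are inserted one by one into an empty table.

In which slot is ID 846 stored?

758: h=10 => slot 10
591: h=13 => slot 13
965: h=13, probe 13,14 => slot 14
438: h=13, probe 13,14,15 => slot 15
81: h=13, probe 13,14,15,16 => slot 16
846: h=13, probe 13,14,15,16,0 => slot 0
123: h=4 => slot 4
Table: [846, ∅, ∅, ∅, 123, ∅, ∅, ∅, ∅, ∅, 758, ∅, ∅, 591, 965, 438, 81]

0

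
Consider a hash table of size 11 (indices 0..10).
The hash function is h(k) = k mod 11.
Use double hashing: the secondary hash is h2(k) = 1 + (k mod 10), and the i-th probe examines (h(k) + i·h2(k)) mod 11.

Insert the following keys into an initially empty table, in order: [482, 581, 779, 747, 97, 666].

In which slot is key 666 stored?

482 hashes to 9; slot 9 is free → place at 9.
581 hashes to 9, h2=2; 9 taken → place at 0.
779 hashes to 9, h2=10; 9 taken → place at 8.
747 hashes to 10; slot 10 is free → place at 10.
97 hashes to 9, h2=8; 9 taken → place at 6.
666 hashes to 6, h2=7; 6 taken → place at 2.
Table: [581, -, 666, -, -, -, 97, -, 779, 482, 747]

2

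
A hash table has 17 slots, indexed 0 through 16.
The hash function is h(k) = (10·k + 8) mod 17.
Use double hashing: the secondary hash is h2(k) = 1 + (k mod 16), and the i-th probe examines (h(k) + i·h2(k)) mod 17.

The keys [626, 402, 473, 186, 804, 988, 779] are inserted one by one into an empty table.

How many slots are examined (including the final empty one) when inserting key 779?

Insert 626: h=12, slot 12 empty => index 12.
Insert 402: h=16, slot 16 empty => index 16.
Insert 473: h=12, h2=10, slot 12 occupied => index 5.
Insert 186: h=15, slot 15 empty => index 15.
Insert 804: h=7, slot 7 empty => index 7.
Insert 988: h=11, slot 11 empty => index 11.
Insert 779: h=12, h2=12, slots 12,7 occupied => index 2.
Table: [—, —, 779, —, —, 473, —, 804, —, —, —, 988, 626, —, —, 186, 402]

3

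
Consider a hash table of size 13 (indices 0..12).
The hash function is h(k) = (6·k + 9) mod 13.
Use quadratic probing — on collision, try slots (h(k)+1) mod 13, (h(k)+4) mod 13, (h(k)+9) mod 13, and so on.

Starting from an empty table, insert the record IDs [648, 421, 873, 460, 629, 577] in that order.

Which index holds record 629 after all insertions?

4

648: h=10 => slot 10
421: h=0 => slot 0
873: h=8 => slot 8
460: h=0, probe 0,1 => slot 1
629: h=0, probe 0,1,4 => slot 4
577: h=0, probe 0,1,4,9 => slot 9
Table: [421, 460, ∅, ∅, 629, ∅, ∅, ∅, 873, 577, 648, ∅, ∅]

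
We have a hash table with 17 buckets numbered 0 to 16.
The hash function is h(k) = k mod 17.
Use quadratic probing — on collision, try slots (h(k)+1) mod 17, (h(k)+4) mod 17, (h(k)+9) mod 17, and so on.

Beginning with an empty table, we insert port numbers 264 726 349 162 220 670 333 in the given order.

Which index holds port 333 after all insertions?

11

Insert 264: h=9, slot 9 empty → index 9.
Insert 726: h=12, slot 12 empty → index 12.
Insert 349: h=9, slot 9 occupied → index 10.
Insert 162: h=9, slots 9,10 occupied → index 13.
Insert 220: h=16, slot 16 empty → index 16.
Insert 670: h=7, slot 7 empty → index 7.
Insert 333: h=10, slot 10 occupied → index 11.
Table: [—, —, —, —, —, —, —, 670, —, 264, 349, 333, 726, 162, —, —, 220]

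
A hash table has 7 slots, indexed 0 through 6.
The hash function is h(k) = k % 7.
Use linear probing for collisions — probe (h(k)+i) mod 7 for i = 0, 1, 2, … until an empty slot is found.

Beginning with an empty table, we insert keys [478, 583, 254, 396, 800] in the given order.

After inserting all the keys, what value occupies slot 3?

583

478: h=2 -> slot 2
583: h=2, probe 2,3 -> slot 3
254: h=2, probe 2,3,4 -> slot 4
396: h=4, probe 4,5 -> slot 5
800: h=2, probe 2,3,4,5,6 -> slot 6
Table: [_, _, 478, 583, 254, 396, 800]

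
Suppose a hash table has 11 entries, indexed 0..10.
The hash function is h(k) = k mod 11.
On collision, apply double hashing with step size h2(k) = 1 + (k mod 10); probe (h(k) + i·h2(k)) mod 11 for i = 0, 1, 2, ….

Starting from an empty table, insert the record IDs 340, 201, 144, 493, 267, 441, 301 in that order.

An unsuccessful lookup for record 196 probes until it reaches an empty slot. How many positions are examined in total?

340 hashes to 10; slot 10 is free => place at 10.
201 hashes to 3; slot 3 is free => place at 3.
144 hashes to 1; slot 1 is free => place at 1.
493 hashes to 9; slot 9 is free => place at 9.
267 hashes to 3, h2=8; 3 taken => place at 0.
441 hashes to 1, h2=2; 1,3 taken => place at 5.
301 hashes to 4; slot 4 is free => place at 4.
Table: [267, 144, ∅, 201, 301, 441, ∅, ∅, ∅, 493, 340]
Lookup 196: h=9, h2=7, probe 9,5,1,8 → slot 8 empty, not found.

4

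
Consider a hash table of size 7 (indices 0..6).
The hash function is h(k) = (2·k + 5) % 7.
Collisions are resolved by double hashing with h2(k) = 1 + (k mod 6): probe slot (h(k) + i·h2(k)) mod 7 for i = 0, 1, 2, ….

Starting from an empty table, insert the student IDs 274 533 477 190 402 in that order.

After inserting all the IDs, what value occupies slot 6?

Insert 274: h=0, slot 0 empty -> index 0.
Insert 533: h=0, h2=6, slot 0 occupied -> index 6.
Insert 477: h=0, h2=4, slot 0 occupied -> index 4.
Insert 190: h=0, h2=5, slot 0 occupied -> index 5.
Insert 402: h=4, h2=1, slots 4,5,6,0 occupied -> index 1.
Table: [274, 402, -, -, 477, 190, 533]

533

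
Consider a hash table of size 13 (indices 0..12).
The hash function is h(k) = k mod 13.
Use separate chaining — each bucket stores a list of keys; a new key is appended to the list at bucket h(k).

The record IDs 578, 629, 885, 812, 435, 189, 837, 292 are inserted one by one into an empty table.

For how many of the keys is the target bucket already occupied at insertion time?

4

578 -> bucket 6
629 -> bucket 5
885 -> bucket 1
812 -> bucket 6 (collision)
435 -> bucket 6 (collision)
189 -> bucket 7
837 -> bucket 5 (collision)
292 -> bucket 6 (collision)
Final buckets:
0: —
1: 885
2: —
3: —
4: —
5: 629 -> 837
6: 578 -> 812 -> 435 -> 292
7: 189
8: —
9: —
10: —
11: —
12: —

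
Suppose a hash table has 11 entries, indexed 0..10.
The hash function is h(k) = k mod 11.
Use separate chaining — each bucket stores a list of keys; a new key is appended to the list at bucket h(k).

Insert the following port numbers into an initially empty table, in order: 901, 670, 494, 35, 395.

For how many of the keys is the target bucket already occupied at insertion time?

901 -> bucket 10
670 -> bucket 10 (collision)
494 -> bucket 10 (collision)
35 -> bucket 2
395 -> bucket 10 (collision)
Final buckets:
0: —
1: —
2: 35
3: —
4: —
5: —
6: —
7: —
8: —
9: —
10: 901 -> 670 -> 494 -> 395

3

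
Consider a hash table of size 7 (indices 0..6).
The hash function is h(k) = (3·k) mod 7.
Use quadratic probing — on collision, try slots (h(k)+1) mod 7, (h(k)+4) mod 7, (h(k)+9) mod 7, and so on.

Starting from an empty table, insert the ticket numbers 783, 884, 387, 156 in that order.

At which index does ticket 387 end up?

0

783 hashes to 4; slot 4 is free => place at 4.
884 hashes to 6; slot 6 is free => place at 6.
387 hashes to 6; 6 taken => place at 0.
156 hashes to 6; 6,0 taken => place at 3.
Table: [387, ∅, ∅, 156, 783, ∅, 884]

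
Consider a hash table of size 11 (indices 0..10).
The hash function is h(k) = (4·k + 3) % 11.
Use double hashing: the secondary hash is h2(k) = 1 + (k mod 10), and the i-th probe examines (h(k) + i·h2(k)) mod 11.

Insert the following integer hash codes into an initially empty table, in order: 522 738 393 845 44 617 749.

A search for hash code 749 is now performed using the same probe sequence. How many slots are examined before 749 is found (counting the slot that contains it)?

3

522 hashes to 1; slot 1 is free => place at 1.
738 hashes to 7; slot 7 is free => place at 7.
393 hashes to 2; slot 2 is free => place at 2.
845 hashes to 6; slot 6 is free => place at 6.
44 hashes to 3; slot 3 is free => place at 3.
617 hashes to 7, h2=8; 7 taken => place at 4.
749 hashes to 7, h2=10; 7,6 taken => place at 5.
Table: [∅, 522, 393, 44, 617, 749, 845, 738, ∅, ∅, ∅]
Lookup 749: h=7, h2=10, probe 7,6,5 → found at 5.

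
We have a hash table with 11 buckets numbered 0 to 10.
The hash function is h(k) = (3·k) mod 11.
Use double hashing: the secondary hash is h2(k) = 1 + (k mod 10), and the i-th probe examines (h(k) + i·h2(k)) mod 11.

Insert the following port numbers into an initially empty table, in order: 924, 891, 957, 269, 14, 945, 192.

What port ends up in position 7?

192

924 hashes to 0; slot 0 is free → place at 0.
891 hashes to 0, h2=2; 0 taken → place at 2.
957 hashes to 0, h2=8; 0 taken → place at 8.
269 hashes to 4; slot 4 is free → place at 4.
14 hashes to 9; slot 9 is free → place at 9.
945 hashes to 8, h2=6; 8 taken → place at 3.
192 hashes to 4, h2=3; 4 taken → place at 7.
Table: [924, ∅, 891, 945, 269, ∅, ∅, 192, 957, 14, ∅]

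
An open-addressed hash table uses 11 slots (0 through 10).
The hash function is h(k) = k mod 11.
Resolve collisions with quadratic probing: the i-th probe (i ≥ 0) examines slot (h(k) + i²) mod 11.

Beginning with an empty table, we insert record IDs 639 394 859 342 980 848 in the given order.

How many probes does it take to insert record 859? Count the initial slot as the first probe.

2

Insert 639: h=1, slot 1 empty -> index 1.
Insert 394: h=9, slot 9 empty -> index 9.
Insert 859: h=1, slot 1 occupied -> index 2.
Insert 342: h=1, slots 1,2 occupied -> index 5.
Insert 980: h=1, slots 1,2,5 occupied -> index 10.
Insert 848: h=1, slots 1,2,5,10 occupied -> index 6.
Table: [∅, 639, 859, ∅, ∅, 342, 848, ∅, ∅, 394, 980]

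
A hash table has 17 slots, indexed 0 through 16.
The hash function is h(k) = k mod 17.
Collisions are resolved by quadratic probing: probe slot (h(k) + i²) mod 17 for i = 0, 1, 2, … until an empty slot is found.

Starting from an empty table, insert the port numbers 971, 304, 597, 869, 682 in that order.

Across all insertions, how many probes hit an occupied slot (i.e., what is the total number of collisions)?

971 hashes to 2; slot 2 is free => place at 2.
304 hashes to 15; slot 15 is free => place at 15.
597 hashes to 2; 2 taken => place at 3.
869 hashes to 2; 2,3 taken => place at 6.
682 hashes to 2; 2,3,6 taken => place at 11.
Table: [∅, ∅, 971, 597, ∅, ∅, 869, ∅, ∅, ∅, ∅, 682, ∅, ∅, ∅, 304, ∅]

6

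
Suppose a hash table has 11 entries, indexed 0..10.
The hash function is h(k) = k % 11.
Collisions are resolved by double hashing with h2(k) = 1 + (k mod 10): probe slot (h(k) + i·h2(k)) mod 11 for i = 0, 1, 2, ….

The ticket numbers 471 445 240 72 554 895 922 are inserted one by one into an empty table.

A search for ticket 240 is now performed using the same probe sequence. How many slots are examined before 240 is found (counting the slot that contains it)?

471: h=9 -> slot 9
445: h=5 -> slot 5
240: h=9, h2=1, probe 9,10 -> slot 10
72: h=6 -> slot 6
554: h=4 -> slot 4
895: h=4, h2=6, probe 4,10,5,0 -> slot 0
922: h=9, h2=3, probe 9,1 -> slot 1
Table: [895, 922, _, _, 554, 445, 72, _, _, 471, 240]
Lookup 240: h=9, h2=1, probe 9,10 → found at 10.

2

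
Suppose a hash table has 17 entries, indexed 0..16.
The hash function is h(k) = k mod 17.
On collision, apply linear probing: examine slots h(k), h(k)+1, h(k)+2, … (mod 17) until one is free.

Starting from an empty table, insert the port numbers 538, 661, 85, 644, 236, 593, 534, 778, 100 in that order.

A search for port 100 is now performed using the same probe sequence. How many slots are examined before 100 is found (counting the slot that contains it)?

6

538 hashes to 11; slot 11 is free -> place at 11.
661 hashes to 15; slot 15 is free -> place at 15.
85 hashes to 0; slot 0 is free -> place at 0.
644 hashes to 15; 15 taken -> place at 16.
236 hashes to 15; 15,16,0 taken -> place at 1.
593 hashes to 15; 15,16,0,1 taken -> place at 2.
534 hashes to 7; slot 7 is free -> place at 7.
778 hashes to 13; slot 13 is free -> place at 13.
100 hashes to 15; 15,16,0,1,2 taken -> place at 3.
Table: [85, 236, 593, 100, -, -, -, 534, -, -, -, 538, -, 778, -, 661, 644]
Lookup 100: h=15, probe 15,16,0,1,2,3 → found at 3.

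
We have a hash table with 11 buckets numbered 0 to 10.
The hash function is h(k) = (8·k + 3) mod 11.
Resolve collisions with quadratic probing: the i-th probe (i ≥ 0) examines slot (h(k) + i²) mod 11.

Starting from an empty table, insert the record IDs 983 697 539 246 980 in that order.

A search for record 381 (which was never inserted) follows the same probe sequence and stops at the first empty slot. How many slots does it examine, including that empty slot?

2

983 hashes to 2; slot 2 is free => place at 2.
697 hashes to 2; 2 taken => place at 3.
539 hashes to 3; 3 taken => place at 4.
246 hashes to 2; 2,3 taken => place at 6.
980 hashes to 0; slot 0 is free => place at 0.
Table: [980, —, 983, 697, 539, —, 246, —, —, —, —]
Lookup 381: h=4, probe 4,5 → slot 5 empty, not found.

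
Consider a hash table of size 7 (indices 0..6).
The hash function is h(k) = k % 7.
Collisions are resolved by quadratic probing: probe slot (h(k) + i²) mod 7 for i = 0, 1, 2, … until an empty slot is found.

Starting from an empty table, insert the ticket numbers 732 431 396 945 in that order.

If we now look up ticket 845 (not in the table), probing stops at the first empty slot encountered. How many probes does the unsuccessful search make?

2

Insert 732: h=4, slot 4 empty → index 4.
Insert 431: h=4, slot 4 occupied → index 5.
Insert 396: h=4, slots 4,5 occupied → index 1.
Insert 945: h=0, slot 0 empty → index 0.
Table: [945, 396, _, _, 732, 431, _]
Lookup 845: h=5, probe 5,6 → slot 6 empty, not found.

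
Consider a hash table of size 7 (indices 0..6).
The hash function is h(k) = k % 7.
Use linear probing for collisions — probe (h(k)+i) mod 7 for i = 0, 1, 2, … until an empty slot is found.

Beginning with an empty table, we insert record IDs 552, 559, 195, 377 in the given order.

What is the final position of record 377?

552 hashes to 6; slot 6 is free → place at 6.
559 hashes to 6; 6 taken → place at 0.
195 hashes to 6; 6,0 taken → place at 1.
377 hashes to 6; 6,0,1 taken → place at 2.
Table: [559, 195, 377, ., ., ., 552]

2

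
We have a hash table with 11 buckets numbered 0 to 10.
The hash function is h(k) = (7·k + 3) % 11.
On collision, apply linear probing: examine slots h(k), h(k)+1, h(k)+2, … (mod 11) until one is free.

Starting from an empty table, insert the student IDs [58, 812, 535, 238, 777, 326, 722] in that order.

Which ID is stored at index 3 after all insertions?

722

Insert 58: h=2, slot 2 empty -> index 2.
Insert 812: h=0, slot 0 empty -> index 0.
Insert 535: h=8, slot 8 empty -> index 8.
Insert 238: h=8, slot 8 occupied -> index 9.
Insert 777: h=8, slots 8,9 occupied -> index 10.
Insert 326: h=8, slots 8,9,10,0 occupied -> index 1.
Insert 722: h=8, slots 8,9,10,0,1,2 occupied -> index 3.
Table: [812, 326, 58, 722, ., ., ., ., 535, 238, 777]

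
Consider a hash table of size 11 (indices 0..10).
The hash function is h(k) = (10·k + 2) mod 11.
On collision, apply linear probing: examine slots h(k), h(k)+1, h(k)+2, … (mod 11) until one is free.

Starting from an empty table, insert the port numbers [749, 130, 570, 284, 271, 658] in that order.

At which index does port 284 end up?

6

749: h=1 → slot 1
130: h=4 → slot 4
570: h=4, probe 4,5 → slot 5
284: h=4, probe 4,5,6 → slot 6
271: h=6, probe 6,7 → slot 7
658: h=4, probe 4,5,6,7,8 → slot 8
Table: [—, 749, —, —, 130, 570, 284, 271, 658, —, —]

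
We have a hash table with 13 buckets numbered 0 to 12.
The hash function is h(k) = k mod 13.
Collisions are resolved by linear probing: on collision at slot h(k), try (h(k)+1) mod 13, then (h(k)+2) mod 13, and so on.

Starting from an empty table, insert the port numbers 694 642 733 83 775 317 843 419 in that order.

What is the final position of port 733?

Insert 694: h=5, slot 5 empty -> index 5.
Insert 642: h=5, slot 5 occupied -> index 6.
Insert 733: h=5, slots 5,6 occupied -> index 7.
Insert 83: h=5, slots 5,6,7 occupied -> index 8.
Insert 775: h=8, slot 8 occupied -> index 9.
Insert 317: h=5, slots 5,6,7,8,9 occupied -> index 10.
Insert 843: h=11, slot 11 empty -> index 11.
Insert 419: h=3, slot 3 empty -> index 3.
Table: [∅, ∅, ∅, 419, ∅, 694, 642, 733, 83, 775, 317, 843, ∅]

7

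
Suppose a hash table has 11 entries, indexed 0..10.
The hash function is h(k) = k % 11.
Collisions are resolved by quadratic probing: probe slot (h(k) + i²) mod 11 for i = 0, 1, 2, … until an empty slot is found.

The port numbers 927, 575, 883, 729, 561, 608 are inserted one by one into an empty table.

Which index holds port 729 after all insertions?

Insert 927: h=3, slot 3 empty => index 3.
Insert 575: h=3, slot 3 occupied => index 4.
Insert 883: h=3, slots 3,4 occupied => index 7.
Insert 729: h=3, slots 3,4,7 occupied => index 1.
Insert 561: h=0, slot 0 empty => index 0.
Insert 608: h=3, slots 3,4,7,1 occupied => index 8.
Table: [561, 729, ., 927, 575, ., ., 883, 608, ., .]

1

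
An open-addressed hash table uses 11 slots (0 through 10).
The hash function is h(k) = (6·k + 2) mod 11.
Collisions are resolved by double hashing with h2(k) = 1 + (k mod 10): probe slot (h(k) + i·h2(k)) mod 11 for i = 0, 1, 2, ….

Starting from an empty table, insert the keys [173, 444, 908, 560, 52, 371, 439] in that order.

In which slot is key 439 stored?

173: h=6 -> slot 6
444: h=4 -> slot 4
908: h=5 -> slot 5
560: h=7 -> slot 7
52: h=6, h2=3, probe 6,9 -> slot 9
371: h=6, h2=2, probe 6,8 -> slot 8
439: h=7, h2=10, probe 7,6,5,4,3 -> slot 3
Table: [., ., ., 439, 444, 908, 173, 560, 371, 52, .]

3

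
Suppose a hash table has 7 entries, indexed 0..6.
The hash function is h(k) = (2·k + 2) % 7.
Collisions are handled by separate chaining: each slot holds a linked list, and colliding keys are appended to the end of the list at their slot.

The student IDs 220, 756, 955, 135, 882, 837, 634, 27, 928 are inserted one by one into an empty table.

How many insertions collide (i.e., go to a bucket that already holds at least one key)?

220 → bucket 1
756 → bucket 2
955 → bucket 1 (collision)
135 → bucket 6
882 → bucket 2 (collision)
837 → bucket 3
634 → bucket 3 (collision)
27 → bucket 0
928 → bucket 3 (collision)
Final buckets:
0: 27
1: 220 -> 955
2: 756 -> 882
3: 837 -> 634 -> 928
4: .
5: .
6: 135

4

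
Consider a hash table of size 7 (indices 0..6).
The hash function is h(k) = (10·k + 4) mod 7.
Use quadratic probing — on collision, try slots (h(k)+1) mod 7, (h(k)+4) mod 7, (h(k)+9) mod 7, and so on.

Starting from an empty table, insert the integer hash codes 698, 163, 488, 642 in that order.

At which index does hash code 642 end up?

698: h=5 → slot 5
163: h=3 → slot 3
488: h=5, probe 5,6 → slot 6
642: h=5, probe 5,6,2 → slot 2
Table: [., ., 642, 163, ., 698, 488]

2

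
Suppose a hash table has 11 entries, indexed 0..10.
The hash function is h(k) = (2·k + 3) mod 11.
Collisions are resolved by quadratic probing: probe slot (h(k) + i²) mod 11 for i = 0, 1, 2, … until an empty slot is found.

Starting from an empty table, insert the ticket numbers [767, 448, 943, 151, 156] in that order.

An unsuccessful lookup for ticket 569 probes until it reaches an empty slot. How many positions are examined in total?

5

767: h=8 => slot 8
448: h=8, probe 8,9 => slot 9
943: h=8, probe 8,9,1 => slot 1
151: h=8, probe 8,9,1,6 => slot 6
156: h=7 => slot 7
Table: [∅, 943, ∅, ∅, ∅, ∅, 151, 156, 767, 448, ∅]
Lookup 569: h=8, probe 8,9,1,6,2 → slot 2 empty, not found.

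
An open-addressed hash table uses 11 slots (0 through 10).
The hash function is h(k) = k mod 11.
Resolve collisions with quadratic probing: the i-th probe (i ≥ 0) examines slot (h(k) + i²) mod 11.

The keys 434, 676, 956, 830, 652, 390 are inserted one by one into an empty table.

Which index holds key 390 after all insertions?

8

Insert 434: h=5, slot 5 empty → index 5.
Insert 676: h=5, slot 5 occupied → index 6.
Insert 956: h=10, slot 10 empty → index 10.
Insert 830: h=5, slots 5,6 occupied → index 9.
Insert 652: h=3, slot 3 empty → index 3.
Insert 390: h=5, slots 5,6,9,3,10 occupied → index 8.
Table: [—, —, —, 652, —, 434, 676, —, 390, 830, 956]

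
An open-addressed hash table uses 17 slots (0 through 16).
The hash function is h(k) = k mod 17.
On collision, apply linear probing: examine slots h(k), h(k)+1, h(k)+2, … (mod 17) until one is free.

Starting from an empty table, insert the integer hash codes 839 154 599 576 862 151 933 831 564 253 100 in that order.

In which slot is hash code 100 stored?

839: h=6 → slot 6
154: h=1 → slot 1
599: h=4 → slot 4
576: h=15 → slot 15
862: h=12 → slot 12
151: h=15, probe 15,16 → slot 16
933: h=15, probe 15,16,0 → slot 0
831: h=15, probe 15,16,0,1,2 → slot 2
564: h=3 → slot 3
253: h=15, probe 15,16,0,1,2,3,4,5 → slot 5
100: h=15, probe 15,16,0,1,2,3,4,5,6,7 → slot 7
Table: [933, 154, 831, 564, 599, 253, 839, 100, ∅, ∅, ∅, ∅, 862, ∅, ∅, 576, 151]

7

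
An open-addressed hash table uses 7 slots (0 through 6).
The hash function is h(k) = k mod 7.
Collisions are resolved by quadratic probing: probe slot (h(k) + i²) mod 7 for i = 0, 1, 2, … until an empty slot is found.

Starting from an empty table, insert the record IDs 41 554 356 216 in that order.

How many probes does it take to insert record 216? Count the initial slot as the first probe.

41: h=6 => slot 6
554: h=1 => slot 1
356: h=6, probe 6,0 => slot 0
216: h=6, probe 6,0,3 => slot 3
Table: [356, 554, ., 216, ., ., 41]

3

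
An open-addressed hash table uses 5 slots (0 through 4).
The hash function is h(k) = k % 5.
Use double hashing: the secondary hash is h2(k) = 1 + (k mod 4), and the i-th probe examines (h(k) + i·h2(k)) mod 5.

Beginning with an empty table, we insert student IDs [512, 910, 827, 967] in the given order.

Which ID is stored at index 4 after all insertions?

967

512 hashes to 2; slot 2 is free -> place at 2.
910 hashes to 0; slot 0 is free -> place at 0.
827 hashes to 2, h2=4; 2 taken -> place at 1.
967 hashes to 2, h2=4; 2,1,0 taken -> place at 4.
Table: [910, 827, 512, ∅, 967]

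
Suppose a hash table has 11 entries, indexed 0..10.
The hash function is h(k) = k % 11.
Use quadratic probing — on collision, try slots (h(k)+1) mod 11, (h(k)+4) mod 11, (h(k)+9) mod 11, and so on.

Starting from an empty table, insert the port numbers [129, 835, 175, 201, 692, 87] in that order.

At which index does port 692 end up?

Insert 129: h=8, slot 8 empty → index 8.
Insert 835: h=10, slot 10 empty → index 10.
Insert 175: h=10, slot 10 occupied → index 0.
Insert 201: h=3, slot 3 empty → index 3.
Insert 692: h=10, slots 10,0,3,8 occupied → index 4.
Insert 87: h=10, slots 10,0,3,8,4 occupied → index 2.
Table: [175, ., 87, 201, 692, ., ., ., 129, ., 835]

4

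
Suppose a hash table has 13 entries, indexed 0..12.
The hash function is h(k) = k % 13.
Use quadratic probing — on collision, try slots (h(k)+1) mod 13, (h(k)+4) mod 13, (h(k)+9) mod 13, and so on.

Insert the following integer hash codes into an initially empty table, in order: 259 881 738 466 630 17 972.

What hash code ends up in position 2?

259 hashes to 12; slot 12 is free => place at 12.
881 hashes to 10; slot 10 is free => place at 10.
738 hashes to 10; 10 taken => place at 11.
466 hashes to 11; 11,12 taken => place at 2.
630 hashes to 6; slot 6 is free => place at 6.
17 hashes to 4; slot 4 is free => place at 4.
972 hashes to 10; 10,11 taken => place at 1.
Table: [-, 972, 466, -, 17, -, 630, -, -, -, 881, 738, 259]

466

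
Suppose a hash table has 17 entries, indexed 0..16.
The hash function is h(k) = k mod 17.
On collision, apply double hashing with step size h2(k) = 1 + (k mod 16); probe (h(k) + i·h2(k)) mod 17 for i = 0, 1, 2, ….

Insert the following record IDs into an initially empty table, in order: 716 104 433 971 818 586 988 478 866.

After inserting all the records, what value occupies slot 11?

104

Insert 716: h=2, slot 2 empty → index 2.
Insert 104: h=2, h2=9, slot 2 occupied → index 11.
Insert 433: h=8, slot 8 empty → index 8.
Insert 971: h=2, h2=12, slot 2 occupied → index 14.
Insert 818: h=2, h2=3, slot 2 occupied → index 5.
Insert 586: h=8, h2=11, slots 8,2 occupied → index 13.
Insert 988: h=2, h2=13, slot 2 occupied → index 15.
Insert 478: h=2, h2=15, slot 2 occupied → index 0.
Insert 866: h=16, slot 16 empty → index 16.
Table: [478, ∅, 716, ∅, ∅, 818, ∅, ∅, 433, ∅, ∅, 104, ∅, 586, 971, 988, 866]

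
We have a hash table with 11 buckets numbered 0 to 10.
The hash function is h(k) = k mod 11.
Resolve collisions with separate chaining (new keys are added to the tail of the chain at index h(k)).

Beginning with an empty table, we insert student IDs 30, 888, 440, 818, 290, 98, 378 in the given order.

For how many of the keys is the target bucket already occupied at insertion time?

3

30 -> bucket 8
888 -> bucket 8 (collision)
440 -> bucket 0
818 -> bucket 4
290 -> bucket 4 (collision)
98 -> bucket 10
378 -> bucket 4 (collision)
Final buckets:
0: 440
1: _
2: _
3: _
4: 818 -> 290 -> 378
5: _
6: _
7: _
8: 30 -> 888
9: _
10: 98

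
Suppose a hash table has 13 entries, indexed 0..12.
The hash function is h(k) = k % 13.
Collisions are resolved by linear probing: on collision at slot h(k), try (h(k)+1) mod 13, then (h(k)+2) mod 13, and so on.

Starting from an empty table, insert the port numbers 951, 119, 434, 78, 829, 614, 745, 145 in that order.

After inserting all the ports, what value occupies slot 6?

745

951 hashes to 2; slot 2 is free => place at 2.
119 hashes to 2; 2 taken => place at 3.
434 hashes to 5; slot 5 is free => place at 5.
78 hashes to 0; slot 0 is free => place at 0.
829 hashes to 10; slot 10 is free => place at 10.
614 hashes to 3; 3 taken => place at 4.
745 hashes to 4; 4,5 taken => place at 6.
145 hashes to 2; 2,3,4,5,6 taken => place at 7.
Table: [78, -, 951, 119, 614, 434, 745, 145, -, -, 829, -, -]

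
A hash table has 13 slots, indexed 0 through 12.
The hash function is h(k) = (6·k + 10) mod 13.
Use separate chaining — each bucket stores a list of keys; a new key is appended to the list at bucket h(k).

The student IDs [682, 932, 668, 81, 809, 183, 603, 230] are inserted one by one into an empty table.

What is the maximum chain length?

2

682 -> bucket 7
932 -> bucket 12
668 -> bucket 1
81 -> bucket 2
809 -> bucket 2 (collision)
183 -> bucket 3
603 -> bucket 1 (collision)
230 -> bucket 12 (collision)
Final buckets:
0: -
1: 668 -> 603
2: 81 -> 809
3: 183
4: -
5: -
6: -
7: 682
8: -
9: -
10: -
11: -
12: 932 -> 230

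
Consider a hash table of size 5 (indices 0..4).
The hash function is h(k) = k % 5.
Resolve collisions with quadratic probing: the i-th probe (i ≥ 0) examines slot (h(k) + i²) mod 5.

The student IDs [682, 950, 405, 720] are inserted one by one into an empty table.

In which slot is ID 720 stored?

4

682 hashes to 2; slot 2 is free → place at 2.
950 hashes to 0; slot 0 is free → place at 0.
405 hashes to 0; 0 taken → place at 1.
720 hashes to 0; 0,1 taken → place at 4.
Table: [950, 405, 682, ∅, 720]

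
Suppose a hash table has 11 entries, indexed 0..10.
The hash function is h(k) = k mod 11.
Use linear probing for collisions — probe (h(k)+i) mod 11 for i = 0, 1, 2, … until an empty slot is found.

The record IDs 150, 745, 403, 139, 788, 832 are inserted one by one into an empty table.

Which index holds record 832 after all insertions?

150 hashes to 7; slot 7 is free -> place at 7.
745 hashes to 8; slot 8 is free -> place at 8.
403 hashes to 7; 7,8 taken -> place at 9.
139 hashes to 7; 7,8,9 taken -> place at 10.
788 hashes to 7; 7,8,9,10 taken -> place at 0.
832 hashes to 7; 7,8,9,10,0 taken -> place at 1.
Table: [788, 832, ∅, ∅, ∅, ∅, ∅, 150, 745, 403, 139]

1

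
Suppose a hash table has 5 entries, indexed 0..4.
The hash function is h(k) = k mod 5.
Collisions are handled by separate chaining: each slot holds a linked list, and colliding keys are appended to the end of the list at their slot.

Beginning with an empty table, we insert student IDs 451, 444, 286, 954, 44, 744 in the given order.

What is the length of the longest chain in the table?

4

451 → bucket 1
444 → bucket 4
286 → bucket 1 (collision)
954 → bucket 4 (collision)
44 → bucket 4 (collision)
744 → bucket 4 (collision)
Final buckets:
0: —
1: 451 -> 286
2: —
3: —
4: 444 -> 954 -> 44 -> 744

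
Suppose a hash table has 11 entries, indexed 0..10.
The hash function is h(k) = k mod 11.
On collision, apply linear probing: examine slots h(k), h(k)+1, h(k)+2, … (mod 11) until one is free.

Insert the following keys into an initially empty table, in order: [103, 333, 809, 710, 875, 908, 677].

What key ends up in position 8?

875

103: h=4 → slot 4
333: h=3 → slot 3
809: h=6 → slot 6
710: h=6, probe 6,7 → slot 7
875: h=6, probe 6,7,8 → slot 8
908: h=6, probe 6,7,8,9 → slot 9
677: h=6, probe 6,7,8,9,10 → slot 10
Table: [∅, ∅, ∅, 333, 103, ∅, 809, 710, 875, 908, 677]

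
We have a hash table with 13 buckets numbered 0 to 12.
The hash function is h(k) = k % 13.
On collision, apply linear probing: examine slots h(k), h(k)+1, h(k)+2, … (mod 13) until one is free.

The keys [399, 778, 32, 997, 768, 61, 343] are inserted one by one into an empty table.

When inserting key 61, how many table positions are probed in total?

4

399: h=9 → slot 9
778: h=11 → slot 11
32: h=6 → slot 6
997: h=9, probe 9,10 → slot 10
768: h=1 → slot 1
61: h=9, probe 9,10,11,12 → slot 12
343: h=5 → slot 5
Table: [—, 768, —, —, —, 343, 32, —, —, 399, 997, 778, 61]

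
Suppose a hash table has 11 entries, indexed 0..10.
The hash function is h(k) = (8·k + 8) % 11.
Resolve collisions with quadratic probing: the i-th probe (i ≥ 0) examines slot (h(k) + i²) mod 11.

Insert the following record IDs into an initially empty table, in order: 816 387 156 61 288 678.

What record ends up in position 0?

816 hashes to 2; slot 2 is free => place at 2.
387 hashes to 2; 2 taken => place at 3.
156 hashes to 2; 2,3 taken => place at 6.
61 hashes to 1; slot 1 is free => place at 1.
288 hashes to 2; 2,3,6 taken => place at 0.
678 hashes to 9; slot 9 is free => place at 9.
Table: [288, 61, 816, 387, _, _, 156, _, _, 678, _]

288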